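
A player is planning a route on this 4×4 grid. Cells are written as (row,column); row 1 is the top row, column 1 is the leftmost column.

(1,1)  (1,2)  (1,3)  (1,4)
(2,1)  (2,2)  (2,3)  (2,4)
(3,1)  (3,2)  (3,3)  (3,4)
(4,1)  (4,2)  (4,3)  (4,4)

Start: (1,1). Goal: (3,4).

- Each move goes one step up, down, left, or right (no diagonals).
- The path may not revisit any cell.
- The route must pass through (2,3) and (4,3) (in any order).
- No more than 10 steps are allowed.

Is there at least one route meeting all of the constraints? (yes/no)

One route that works: (1,1) → (2,1) → (2,2) → (2,3) → (3,3) → (4,3) → (4,4) → (3,4).

yes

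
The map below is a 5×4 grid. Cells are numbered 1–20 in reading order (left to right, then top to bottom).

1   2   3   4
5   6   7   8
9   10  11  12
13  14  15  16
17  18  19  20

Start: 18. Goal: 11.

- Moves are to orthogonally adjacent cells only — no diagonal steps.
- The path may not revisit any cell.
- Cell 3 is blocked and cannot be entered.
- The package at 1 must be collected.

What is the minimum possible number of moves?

Any route passes through 1 somewhere between 18 and 11. Summing Manhattan distances along the two legs (18 → 1 → 11) gives a lower bound of 5 + 4 = 9 moves.
A route of 9 moves achieves this: 18 → 14 → 10 → 9 → 5 → 1 → 2 → 6 → 7 → 11.
Since 9 matches the lower bound, it is optimal.

9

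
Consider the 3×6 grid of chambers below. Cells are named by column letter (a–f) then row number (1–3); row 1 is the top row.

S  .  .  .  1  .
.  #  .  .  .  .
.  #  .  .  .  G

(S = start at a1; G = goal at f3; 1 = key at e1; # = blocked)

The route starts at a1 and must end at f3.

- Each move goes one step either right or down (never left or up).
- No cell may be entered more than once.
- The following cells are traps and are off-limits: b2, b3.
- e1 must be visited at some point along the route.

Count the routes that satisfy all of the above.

3

A right/down-only route from a1 to f3 makes exactly 2 down-moves and 5 right-moves in some order.
With no other constraints that would be C(7,2) = 21 routes.
Split at e1 and multiply the segment counts (each segment already excludes blocked cells): a1→e1: 1; e1→f3: 3; product = 3.
That gives 3 routes.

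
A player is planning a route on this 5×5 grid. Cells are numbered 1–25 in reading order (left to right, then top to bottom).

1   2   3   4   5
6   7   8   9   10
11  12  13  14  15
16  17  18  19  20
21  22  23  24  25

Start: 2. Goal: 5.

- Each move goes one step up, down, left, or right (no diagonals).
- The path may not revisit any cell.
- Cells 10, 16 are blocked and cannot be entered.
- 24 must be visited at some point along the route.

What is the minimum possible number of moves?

11

Any route passes through 24 somewhere between 2 and 5. Summing Manhattan distances along the two legs (2 → 24 → 5) gives a lower bound of 6 + 5 = 11 moves.
A route of 11 moves achieves this: 2 → 7 → 12 → 17 → 22 → 23 → 24 → 19 → 14 → 9 → 4 → 5.
Since 11 matches the lower bound, it is optimal.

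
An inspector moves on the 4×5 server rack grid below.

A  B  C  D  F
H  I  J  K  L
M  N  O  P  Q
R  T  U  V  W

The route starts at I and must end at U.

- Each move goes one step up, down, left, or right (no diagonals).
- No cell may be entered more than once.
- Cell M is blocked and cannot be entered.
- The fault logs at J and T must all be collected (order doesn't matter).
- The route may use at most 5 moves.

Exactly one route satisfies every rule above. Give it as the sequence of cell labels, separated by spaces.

I J O N T U

Any route must reach J and T and still end at U within 5 moves, so the order of the required stops is forced.
Route from I: right to J, down to O, left to N, down to T, right to U — 5 moves in all.
Check: all required cells visited; 5 ≤ 5 moves.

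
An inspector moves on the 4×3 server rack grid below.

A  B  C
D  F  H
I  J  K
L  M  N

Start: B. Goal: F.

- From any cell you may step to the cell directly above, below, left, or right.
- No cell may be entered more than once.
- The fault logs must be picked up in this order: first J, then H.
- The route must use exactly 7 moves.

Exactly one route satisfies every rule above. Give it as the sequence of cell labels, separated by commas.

The waypoints must appear in the order J, H, with no cell reused.
Route from B: left to A, 2× down (reaching I), 2× right (reaching K), up to H, left to F — 7 moves in all.
Check: order respected (J at step 4, H at step 6); 7 moves as required.

B, A, D, I, J, K, H, F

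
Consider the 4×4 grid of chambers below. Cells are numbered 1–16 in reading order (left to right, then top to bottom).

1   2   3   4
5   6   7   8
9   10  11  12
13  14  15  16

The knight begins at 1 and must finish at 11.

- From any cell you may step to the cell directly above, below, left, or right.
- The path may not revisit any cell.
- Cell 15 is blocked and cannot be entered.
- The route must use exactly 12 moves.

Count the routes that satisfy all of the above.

5

Need simple routes of exactly 12 moves from 1 to 11 (Manhattan distance 4, so 4 moves are spent on a detour and 4 undoing it).
Enumerating: 1 5 9 13 14 10 6 2 3 7 8 12 11 | 1 5 9 13 14 10 6 2 3 4 8 12 11 | 1 5 9 13 14 10 6 2 3 4 8 7 11 | 1 5 9 13 14 10 6 7 3 4 8 12 11 | 1 2 3 4 8 7 6 5 9 13 14 10 11.
That gives 5 routes.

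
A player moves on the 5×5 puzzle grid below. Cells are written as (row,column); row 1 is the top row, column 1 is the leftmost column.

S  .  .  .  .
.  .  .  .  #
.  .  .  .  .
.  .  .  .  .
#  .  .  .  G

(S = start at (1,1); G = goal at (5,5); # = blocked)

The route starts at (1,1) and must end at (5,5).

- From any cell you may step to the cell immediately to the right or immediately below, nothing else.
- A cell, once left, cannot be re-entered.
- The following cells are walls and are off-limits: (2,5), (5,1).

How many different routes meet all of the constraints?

64

A right/down-only route from (1,1) to (5,5) makes exactly 4 down-moves and 4 right-moves in some order.
With no other constraints that would be C(8,4) = 70 routes.
Subtract routes through each blocked cell (inclusion–exclusion for overlaps): − through (2,5): 5 − through (5,1): 1 → 64.
That gives 64 routes.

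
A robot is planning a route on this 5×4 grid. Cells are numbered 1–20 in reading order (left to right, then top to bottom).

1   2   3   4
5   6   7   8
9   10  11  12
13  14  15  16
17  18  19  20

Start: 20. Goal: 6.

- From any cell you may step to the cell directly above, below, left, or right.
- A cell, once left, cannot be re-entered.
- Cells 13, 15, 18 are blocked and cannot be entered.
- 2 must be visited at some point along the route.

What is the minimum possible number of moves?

7

Any route passes through 2 somewhere between 20 and 6. Summing Manhattan distances along the two legs (20 → 2 → 6) gives a lower bound of 6 + 1 = 7 moves.
A route of 7 moves achieves this: 20 → 16 → 12 → 8 → 4 → 3 → 2 → 6.
Since 7 matches the lower bound, it is optimal.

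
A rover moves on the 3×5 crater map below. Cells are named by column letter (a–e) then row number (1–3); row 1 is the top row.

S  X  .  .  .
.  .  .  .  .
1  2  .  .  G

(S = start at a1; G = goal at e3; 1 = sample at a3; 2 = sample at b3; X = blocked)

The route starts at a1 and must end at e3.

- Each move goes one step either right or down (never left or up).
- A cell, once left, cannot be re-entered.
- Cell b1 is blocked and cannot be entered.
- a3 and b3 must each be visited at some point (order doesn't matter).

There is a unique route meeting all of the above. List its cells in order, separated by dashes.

a1 - a2 - a3 - b3 - c3 - d3 - e3

Moves only go right or down, so the column and row indices never decrease.
Route from a1: down 2 to a3, right 4 to e3 — 6 moves in all.
Check: all required cells visited.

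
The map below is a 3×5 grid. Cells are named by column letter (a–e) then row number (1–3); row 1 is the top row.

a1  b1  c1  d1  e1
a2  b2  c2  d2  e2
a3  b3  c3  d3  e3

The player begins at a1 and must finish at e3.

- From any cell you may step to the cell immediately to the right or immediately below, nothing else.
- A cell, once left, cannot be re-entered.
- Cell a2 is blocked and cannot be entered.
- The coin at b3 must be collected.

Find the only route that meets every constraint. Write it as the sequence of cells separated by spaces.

Moves only go right or down, so the column and row indices never decrease.
Route from a1: right to b1, 2× down (reaching b3), 3× right (reaching e3) — 6 moves in all.
Check: all required cells visited.

a1 b1 b2 b3 c3 d3 e3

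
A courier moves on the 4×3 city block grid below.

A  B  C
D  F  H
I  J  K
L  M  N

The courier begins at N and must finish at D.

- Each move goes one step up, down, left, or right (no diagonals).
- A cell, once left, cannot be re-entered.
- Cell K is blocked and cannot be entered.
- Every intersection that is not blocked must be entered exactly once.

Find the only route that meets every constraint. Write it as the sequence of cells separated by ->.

N -> M -> L -> I -> J -> F -> H -> C -> B -> A -> D

Need to visit all 11 open cells exactly once, starting at N and ending at D.
Route from N: left 2 to L, up 1 to I, right 1 to J, up 1 to F, right 1 to H, up 1 to C, left 2 to A, down 1 to D — 10 moves in all.
Check: all 11 open cells covered.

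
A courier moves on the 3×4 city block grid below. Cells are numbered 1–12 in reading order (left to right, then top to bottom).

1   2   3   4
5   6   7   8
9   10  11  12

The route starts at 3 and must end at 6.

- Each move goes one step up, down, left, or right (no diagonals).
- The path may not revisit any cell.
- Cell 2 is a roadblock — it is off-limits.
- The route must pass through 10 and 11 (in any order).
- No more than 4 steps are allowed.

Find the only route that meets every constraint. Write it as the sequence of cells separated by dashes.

Any route must reach 10 and 11 and still end at 6 within 4 moves, so the order of the required stops is forced.
Route from 3: down 2 to 11, left 1 to 10, up 1 to 6 — 4 moves in all.
Check: all required cells visited; 4 ≤ 4 moves.

3 - 7 - 11 - 10 - 6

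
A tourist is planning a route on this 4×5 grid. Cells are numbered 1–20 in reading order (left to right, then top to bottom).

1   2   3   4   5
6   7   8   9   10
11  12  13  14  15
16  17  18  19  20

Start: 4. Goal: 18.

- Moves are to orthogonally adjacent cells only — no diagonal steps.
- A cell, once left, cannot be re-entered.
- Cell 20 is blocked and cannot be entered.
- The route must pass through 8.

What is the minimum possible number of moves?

Any route passes through 8 somewhere between 4 and 18. Summing Manhattan distances along the two legs (4 → 8 → 18) gives a lower bound of 2 + 2 = 4 moves.
A route of 4 moves achieves this: 4 → 9 → 8 → 13 → 18.
Since 4 matches the lower bound, it is optimal.

4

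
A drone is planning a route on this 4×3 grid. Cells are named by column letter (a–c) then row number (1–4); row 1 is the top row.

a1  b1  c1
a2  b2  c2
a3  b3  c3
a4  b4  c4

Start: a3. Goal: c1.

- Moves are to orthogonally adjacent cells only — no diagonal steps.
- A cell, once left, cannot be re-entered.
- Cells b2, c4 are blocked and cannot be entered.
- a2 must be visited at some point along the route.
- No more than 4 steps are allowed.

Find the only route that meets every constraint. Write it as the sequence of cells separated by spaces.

a3 a2 a1 b1 c1

Any route must reach a2 and still end at c1 within 4 moves, so the order of the required stops is forced.
Route from a3: up 2 to a1, right 2 to c1 — 4 moves in all.
Check: all required cells visited; 4 ≤ 4 moves.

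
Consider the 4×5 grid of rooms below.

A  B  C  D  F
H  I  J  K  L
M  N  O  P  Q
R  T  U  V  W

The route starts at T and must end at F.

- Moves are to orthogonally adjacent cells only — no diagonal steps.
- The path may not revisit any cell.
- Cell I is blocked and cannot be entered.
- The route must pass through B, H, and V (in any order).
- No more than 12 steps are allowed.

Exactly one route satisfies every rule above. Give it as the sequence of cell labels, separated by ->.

The budget equals the shortest possible length, so every move has to be on a shortest route through the required cells.
Route from T: right 2 to V, up 1 to P, left 3 to M, up 2 to A, right 4 to F — 12 moves in all.
Check: all required cells visited; 12 ≤ 12 moves.

T -> U -> V -> P -> O -> N -> M -> H -> A -> B -> C -> D -> F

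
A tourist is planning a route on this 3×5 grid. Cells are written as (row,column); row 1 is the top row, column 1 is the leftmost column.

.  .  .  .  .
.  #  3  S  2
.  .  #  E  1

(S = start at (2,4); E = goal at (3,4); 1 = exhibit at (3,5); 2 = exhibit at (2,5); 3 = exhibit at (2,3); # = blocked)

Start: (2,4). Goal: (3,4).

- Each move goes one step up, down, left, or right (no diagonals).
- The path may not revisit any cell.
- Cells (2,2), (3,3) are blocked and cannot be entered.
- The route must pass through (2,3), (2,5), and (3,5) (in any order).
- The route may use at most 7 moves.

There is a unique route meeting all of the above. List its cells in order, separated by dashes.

The budget equals the shortest possible length, so every move has to be on a shortest route through the required cells.
Route from (2,4): left 1 to (2,3), up 1 to (1,3), right 2 to (1,5), down 2 to (3,5), left 1 to (3,4) — 7 moves in all.
Check: all required cells visited; 7 ≤ 7 moves.

(2,4) - (2,3) - (1,3) - (1,4) - (1,5) - (2,5) - (3,5) - (3,4)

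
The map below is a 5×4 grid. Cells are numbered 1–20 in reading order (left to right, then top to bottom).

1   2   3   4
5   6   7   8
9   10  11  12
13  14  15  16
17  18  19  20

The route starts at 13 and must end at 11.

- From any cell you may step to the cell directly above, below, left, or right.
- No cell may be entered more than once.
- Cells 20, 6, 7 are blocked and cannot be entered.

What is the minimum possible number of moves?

3

The Manhattan distance from 13 to 11 is |4−3| + |1−3| = 3, so at least 3 moves are needed.
A route of 3 moves achieves this: 13 → 9 → 10 → 11.
Since 3 matches the lower bound, it is optimal.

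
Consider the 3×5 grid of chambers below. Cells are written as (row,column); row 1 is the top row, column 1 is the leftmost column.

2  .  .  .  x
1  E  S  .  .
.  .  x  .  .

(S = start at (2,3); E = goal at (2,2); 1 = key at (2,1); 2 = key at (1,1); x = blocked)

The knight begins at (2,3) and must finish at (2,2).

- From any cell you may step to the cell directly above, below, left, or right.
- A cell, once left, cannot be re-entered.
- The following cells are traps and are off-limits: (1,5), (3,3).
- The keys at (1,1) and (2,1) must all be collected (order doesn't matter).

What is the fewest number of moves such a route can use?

Any route passes through (1,1) and (2,1) in some order between (2,3) and (2,2). Summing Manhattan distances along each leg and taking the cheapest ordering ((2,3) → (2,1) → (1,1) → (2,2)) gives a lower bound of 2 + 1 + 2 = 5 moves.
A route of 5 moves achieves this: (2,3) → (1,3) → (1,2) → (1,1) → (2,1) → (2,2).
Since 5 matches the lower bound, it is optimal.

5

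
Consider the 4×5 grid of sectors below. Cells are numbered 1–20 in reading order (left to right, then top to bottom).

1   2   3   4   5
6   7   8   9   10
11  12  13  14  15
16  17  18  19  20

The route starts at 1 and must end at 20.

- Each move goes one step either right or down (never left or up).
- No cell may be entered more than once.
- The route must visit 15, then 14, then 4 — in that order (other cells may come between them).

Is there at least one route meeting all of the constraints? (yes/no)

no

14 lies to the left of 15, so going from 15 to 14 would need a leftward move — but moves only go right/down, so 15 cannot be visited before 14.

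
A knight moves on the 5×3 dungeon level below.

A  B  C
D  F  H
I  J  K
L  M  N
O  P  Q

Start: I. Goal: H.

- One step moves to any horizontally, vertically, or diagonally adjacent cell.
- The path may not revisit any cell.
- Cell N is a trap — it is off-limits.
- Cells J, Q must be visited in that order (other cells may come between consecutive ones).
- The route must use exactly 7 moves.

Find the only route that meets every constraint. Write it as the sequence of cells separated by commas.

The waypoints must appear in the order J, Q, with no cell reused.
Route from I: right 1 to J, down-left 1 to L, down-right 1 to P, right 1 to Q, up-left 1 to M, up-right 1 to K, up 1 to H — 7 moves in all.
Check: order respected (J at step 1, Q at step 4); 7 moves as required.

I, J, L, P, Q, M, K, H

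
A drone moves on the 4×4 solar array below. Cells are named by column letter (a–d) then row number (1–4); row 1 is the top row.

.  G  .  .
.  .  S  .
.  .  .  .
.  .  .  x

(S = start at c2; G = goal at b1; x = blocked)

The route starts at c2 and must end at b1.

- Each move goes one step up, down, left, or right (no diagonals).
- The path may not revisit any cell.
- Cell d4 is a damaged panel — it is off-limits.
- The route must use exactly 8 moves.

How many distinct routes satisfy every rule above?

Need simple routes of exactly 8 moves from c2 to b1 (Manhattan distance 2, so 3 moves are spent on a detour and 3 undoing it).
Branch systematically from the start, pruning whenever the remaining move budget drops below the Manhattan distance to b1 or differs from it in parity. Grouping the completions by first move — via c1: 1; via c3: 8; via b2: 2; via d2: 4 — and summing: 1 + 8 + 2 + 4 = 15.
That gives 15 routes.

15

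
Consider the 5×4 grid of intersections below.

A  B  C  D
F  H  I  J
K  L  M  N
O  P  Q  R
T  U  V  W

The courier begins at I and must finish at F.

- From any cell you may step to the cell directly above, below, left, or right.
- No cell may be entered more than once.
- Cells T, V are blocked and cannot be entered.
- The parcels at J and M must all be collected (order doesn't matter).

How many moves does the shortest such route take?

Any route passes through J and M in some order between I and F. Summing Manhattan distances along each leg and taking the cheapest ordering (I → M → J → F) gives a lower bound of 1 + 2 + 3 = 6 moves.
A route of 6 moves achieves this: I → J → N → M → L → H → F.
Since 6 matches the lower bound, it is optimal.

6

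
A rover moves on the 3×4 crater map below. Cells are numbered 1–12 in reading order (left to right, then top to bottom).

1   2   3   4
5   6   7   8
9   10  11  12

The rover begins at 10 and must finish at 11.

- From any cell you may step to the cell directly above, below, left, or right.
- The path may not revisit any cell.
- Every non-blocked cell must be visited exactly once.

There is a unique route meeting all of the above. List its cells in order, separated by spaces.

Need to visit all 12 open cells exactly once, starting at 10 and ending at 11.
Route from 10: left 1 to 9, up 2 to 1, right 1 to 2, down 1 to 6, right 1 to 7, up 1 to 3, right 1 to 4, down 2 to 12, left 1 to 11 — 11 moves in all.
Check: all 12 open cells covered.

10 9 5 1 2 6 7 3 4 8 12 11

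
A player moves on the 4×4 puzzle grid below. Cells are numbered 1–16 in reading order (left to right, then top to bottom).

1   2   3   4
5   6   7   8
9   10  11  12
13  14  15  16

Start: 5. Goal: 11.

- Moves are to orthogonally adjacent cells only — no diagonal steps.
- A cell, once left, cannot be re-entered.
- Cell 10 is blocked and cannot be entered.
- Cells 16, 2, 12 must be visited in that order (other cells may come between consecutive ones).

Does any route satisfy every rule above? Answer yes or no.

no

Ignoring the required order, 7 revisit-free routes from 5 to 11 pass through all of 16, 2, and 12; the waypoint orders that occur are 2 → 12 → 16 (6); 16 → 12 → 2 (1) — never 16 → 2 → 12.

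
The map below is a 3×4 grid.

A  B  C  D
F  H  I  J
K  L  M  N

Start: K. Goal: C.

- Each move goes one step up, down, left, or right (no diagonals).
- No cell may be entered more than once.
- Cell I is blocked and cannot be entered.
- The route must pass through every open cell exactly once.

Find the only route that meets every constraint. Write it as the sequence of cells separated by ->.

K -> F -> A -> B -> H -> L -> M -> N -> J -> D -> C

Need to visit all 11 open cells exactly once, starting at K and ending at C.
Cell D has only two open neighbours (J and C), so the path must pass straight through it: one of those is the cell it's entered from and the other is where it exits.
Route from K: 2× up (reaching A), right to B, 2× down (reaching L), 2× right (reaching N), 2× up (reaching D), left to C — 10 moves in all.
Check: all 11 open cells covered.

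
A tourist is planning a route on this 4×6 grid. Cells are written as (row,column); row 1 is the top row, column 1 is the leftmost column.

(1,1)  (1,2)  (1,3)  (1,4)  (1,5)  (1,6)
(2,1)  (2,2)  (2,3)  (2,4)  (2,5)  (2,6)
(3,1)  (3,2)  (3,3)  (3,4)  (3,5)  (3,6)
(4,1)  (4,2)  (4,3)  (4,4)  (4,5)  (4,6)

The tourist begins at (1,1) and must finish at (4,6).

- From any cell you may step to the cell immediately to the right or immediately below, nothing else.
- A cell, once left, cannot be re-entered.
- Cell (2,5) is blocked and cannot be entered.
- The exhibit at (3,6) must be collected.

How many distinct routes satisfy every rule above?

A right/down-only route from (1,1) to (4,6) makes exactly 3 down-moves and 5 right-moves in some order.
With no other constraints that would be C(8,3) = 56 routes.
Split at (3,6) and multiply the segment counts (each segment already excludes blocked cells): (1,1)→(3,6): 11; (3,6)→(4,6): 1; product = 11.
That gives 11 routes.

11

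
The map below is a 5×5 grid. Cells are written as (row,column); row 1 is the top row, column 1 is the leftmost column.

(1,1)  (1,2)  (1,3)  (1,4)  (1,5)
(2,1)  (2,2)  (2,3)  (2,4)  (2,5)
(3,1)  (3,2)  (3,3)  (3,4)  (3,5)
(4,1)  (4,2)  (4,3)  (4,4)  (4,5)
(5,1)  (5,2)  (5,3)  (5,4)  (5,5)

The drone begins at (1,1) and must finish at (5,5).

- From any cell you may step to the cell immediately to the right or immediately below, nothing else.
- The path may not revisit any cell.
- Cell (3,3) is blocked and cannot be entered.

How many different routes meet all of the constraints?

A right/down-only route from (1,1) to (5,5) makes exactly 4 down-moves and 4 right-moves in some order.
With no other constraints that would be C(8,4) = 70 routes.
Subtract routes through each blocked cell (inclusion–exclusion for overlaps): − through (3,3): 36 → 34.
That gives 34 routes.

34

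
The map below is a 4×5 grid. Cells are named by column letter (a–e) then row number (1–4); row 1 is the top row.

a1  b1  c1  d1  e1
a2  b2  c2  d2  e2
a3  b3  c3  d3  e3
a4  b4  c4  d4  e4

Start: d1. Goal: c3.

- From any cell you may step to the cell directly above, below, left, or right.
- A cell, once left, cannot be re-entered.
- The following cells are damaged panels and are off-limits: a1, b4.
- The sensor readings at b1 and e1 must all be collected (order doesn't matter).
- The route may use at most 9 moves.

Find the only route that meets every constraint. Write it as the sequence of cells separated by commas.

d1, e1, e2, d2, c2, c1, b1, b2, b3, c3

Any route must reach b1 and e1 and still end at c3 within 9 moves, so the order of the required stops is forced.
Route from d1: right to e1, down to e2, 2× left (reaching c2), up to c1, left to b1, 2× down (reaching b3), right to c3 — 9 moves in all.
Check: all required cells visited; 9 ≤ 9 moves.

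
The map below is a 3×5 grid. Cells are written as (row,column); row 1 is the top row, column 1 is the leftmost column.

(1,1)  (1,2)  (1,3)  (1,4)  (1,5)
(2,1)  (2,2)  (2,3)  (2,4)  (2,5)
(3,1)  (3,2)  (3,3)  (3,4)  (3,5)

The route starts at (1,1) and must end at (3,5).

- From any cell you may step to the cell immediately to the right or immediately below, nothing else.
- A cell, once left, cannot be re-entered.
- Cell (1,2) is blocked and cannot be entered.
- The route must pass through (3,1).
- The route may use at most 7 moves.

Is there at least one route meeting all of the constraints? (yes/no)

One route that works: (1,1) → (2,1) → (3,1) → (3,2) → (3,3) → (3,4) → (3,5).

yes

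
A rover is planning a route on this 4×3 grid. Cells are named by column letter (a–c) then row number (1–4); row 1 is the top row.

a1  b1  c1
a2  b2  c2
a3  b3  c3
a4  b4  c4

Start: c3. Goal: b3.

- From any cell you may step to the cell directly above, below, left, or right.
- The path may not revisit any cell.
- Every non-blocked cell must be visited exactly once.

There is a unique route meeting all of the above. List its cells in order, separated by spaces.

Need to visit all 12 open cells exactly once, starting at c3 and ending at b3.
Cell c1 has only two open neighbours (c2 and b1), so the path must pass straight through it: one of those is the cell it's entered from and the other is where it exits.
Route from c3: down to c4, 2× left (reaching a4), 3× up (reaching a1), 2× right (reaching c1), down to c2, left to b2, down to b3 — 11 moves in all.
Check: all 12 open cells covered.

c3 c4 b4 a4 a3 a2 a1 b1 c1 c2 b2 b3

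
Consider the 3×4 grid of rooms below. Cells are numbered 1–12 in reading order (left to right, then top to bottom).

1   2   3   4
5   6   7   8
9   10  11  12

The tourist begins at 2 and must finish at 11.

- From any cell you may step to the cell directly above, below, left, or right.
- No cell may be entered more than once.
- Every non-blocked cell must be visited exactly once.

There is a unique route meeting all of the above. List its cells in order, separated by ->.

2 -> 1 -> 5 -> 9 -> 10 -> 6 -> 7 -> 3 -> 4 -> 8 -> 12 -> 11

Need to visit all 12 open cells exactly once, starting at 2 and ending at 11.
Cell 9 has only two open neighbours (5 and 10), so the path must pass straight through it: one of those is the cell it's entered from and the other is where it exits.
Route from 2: left 1 to 1, down 2 to 9, right 1 to 10, up 1 to 6, right 1 to 7, up 1 to 3, right 1 to 4, down 2 to 12, left 1 to 11 — 11 moves in all.
Check: all 12 open cells covered.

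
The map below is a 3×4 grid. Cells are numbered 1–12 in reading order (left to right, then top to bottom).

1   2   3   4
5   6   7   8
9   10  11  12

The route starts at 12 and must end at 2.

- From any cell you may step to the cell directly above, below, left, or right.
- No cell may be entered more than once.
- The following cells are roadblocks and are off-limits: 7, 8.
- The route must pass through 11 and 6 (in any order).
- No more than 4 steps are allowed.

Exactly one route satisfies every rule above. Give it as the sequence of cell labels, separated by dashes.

12 - 11 - 10 - 6 - 2

The 4-move cap with required stops at 11, 6 leaves no slack for detours.
Route from 12: left 2 to 10, up 2 to 2 — 4 moves in all.
Check: all required cells visited; 4 ≤ 4 moves.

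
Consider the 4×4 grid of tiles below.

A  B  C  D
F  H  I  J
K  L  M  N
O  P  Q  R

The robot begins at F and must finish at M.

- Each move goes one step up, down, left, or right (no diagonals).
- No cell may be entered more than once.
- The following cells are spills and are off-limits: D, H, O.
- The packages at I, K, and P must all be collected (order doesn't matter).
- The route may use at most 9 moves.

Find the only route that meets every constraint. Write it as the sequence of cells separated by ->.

F -> K -> L -> P -> Q -> R -> N -> J -> I -> M

The budget equals the shortest possible length, so every move has to be on a shortest route through the required cells.
Route from F: down 1 to K, right 1 to L, down 1 to P, right 2 to R, up 2 to J, left 1 to I, down 1 to M — 9 moves in all.
Check: all required cells visited; 9 ≤ 9 moves.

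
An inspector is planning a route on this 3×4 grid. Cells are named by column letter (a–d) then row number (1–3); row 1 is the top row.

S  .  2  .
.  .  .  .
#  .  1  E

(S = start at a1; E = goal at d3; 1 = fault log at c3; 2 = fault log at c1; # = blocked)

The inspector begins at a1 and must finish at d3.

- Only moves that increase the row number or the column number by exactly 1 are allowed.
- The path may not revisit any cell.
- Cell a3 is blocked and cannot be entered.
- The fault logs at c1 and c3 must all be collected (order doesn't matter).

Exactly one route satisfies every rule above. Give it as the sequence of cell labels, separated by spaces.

Moves only go right or down, so the column and row indices never decrease.
Route from a1: right 2 to c1, down 2 to c3, right 1 to d3 — 5 moves in all.
Check: all required cells visited.

a1 b1 c1 c2 c3 d3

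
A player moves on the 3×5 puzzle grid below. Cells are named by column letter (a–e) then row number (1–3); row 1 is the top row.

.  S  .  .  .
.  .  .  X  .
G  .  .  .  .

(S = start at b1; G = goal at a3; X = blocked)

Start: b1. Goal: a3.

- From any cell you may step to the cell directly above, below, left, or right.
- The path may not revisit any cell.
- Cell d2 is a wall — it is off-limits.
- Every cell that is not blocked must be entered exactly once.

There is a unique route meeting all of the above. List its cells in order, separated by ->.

Need to visit all 14 open cells exactly once, starting at b1 and ending at a3.
Cell e3 has only two open neighbours (e2 and d3), so the path must pass straight through it: one of those is the cell it's entered from and the other is where it exits.
Route from b1: left to a1, down to a2, 2× right (reaching c2), up to c1, 2× right (reaching e1), 2× down (reaching e3), 4× left (reaching a3) — 13 moves in all.
Check: all 14 open cells covered.

b1 -> a1 -> a2 -> b2 -> c2 -> c1 -> d1 -> e1 -> e2 -> e3 -> d3 -> c3 -> b3 -> a3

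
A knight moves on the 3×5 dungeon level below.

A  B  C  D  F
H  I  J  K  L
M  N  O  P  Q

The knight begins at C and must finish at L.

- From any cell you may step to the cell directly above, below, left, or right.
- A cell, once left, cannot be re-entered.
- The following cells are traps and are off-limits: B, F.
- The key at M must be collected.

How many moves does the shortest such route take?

Any route passes through M somewhere between C and L. Summing Manhattan distances along the two legs (C → M → L) gives a lower bound of 4 + 5 = 9 moves.
A route of 9 moves achieves this: C → J → I → H → M → N → O → P → K → L.
Since 9 matches the lower bound, it is optimal.

9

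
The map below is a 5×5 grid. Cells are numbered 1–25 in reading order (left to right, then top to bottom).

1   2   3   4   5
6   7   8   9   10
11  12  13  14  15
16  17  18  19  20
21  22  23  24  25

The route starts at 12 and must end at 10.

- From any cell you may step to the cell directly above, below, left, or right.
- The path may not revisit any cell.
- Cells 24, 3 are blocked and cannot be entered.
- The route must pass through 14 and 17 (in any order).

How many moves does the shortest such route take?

Any route passes through 14 and 17 in some order between 12 and 10. Summing Manhattan distances along each leg and taking the cheapest ordering (12 → 17 → 14 → 10) gives a lower bound of 1 + 3 + 2 = 6 moves.
A route of 6 moves achieves this: 12 → 17 → 18 → 13 → 14 → 9 → 10.
Since 6 matches the lower bound, it is optimal.

6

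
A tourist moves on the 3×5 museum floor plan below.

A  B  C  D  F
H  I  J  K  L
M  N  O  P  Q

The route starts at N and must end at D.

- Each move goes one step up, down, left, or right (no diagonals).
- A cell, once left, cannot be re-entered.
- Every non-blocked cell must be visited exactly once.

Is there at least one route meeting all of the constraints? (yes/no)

Colour the cells like a checkerboard: each orthogonal step flips colour, so a Hamiltonian route alternates colours. Here there are 8 cells of one colour and 7 of the other, with start on the same colour as the goal — the counts and endpoints can't be arranged into an alternating sequence of length 15, so no Hamiltonian route exists.

no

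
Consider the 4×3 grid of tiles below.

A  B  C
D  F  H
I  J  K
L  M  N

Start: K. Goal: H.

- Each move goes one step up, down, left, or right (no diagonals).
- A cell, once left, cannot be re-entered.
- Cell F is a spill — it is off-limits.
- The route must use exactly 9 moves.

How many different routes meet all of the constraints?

Need simple routes of exactly 9 moves from K to H (Manhattan distance 1, so 4 moves are spent on a detour and 4 undoing it).
Enumerating: K N M J I D A B C H | K N M L I D A B C H | K J M L I D A B C H.
That gives 3 routes.

3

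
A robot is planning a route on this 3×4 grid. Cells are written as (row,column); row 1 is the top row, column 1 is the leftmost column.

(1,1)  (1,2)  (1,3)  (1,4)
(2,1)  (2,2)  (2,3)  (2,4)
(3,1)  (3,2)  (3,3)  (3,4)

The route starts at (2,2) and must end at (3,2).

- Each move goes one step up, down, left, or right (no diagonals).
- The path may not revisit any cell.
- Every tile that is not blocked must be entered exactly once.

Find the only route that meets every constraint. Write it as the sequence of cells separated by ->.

(2,2) -> (2,3) -> (3,3) -> (3,4) -> (2,4) -> (1,4) -> (1,3) -> (1,2) -> (1,1) -> (2,1) -> (3,1) -> (3,2)

Need to visit all 12 open cells exactly once, starting at (2,2) and ending at (3,2).
Route from (2,2): right to (2,3), down to (3,3), right to (3,4), 2× up (reaching (1,4)), 3× left (reaching (1,1)), 2× down (reaching (3,1)), right to (3,2) — 11 moves in all.
Check: all 12 open cells covered.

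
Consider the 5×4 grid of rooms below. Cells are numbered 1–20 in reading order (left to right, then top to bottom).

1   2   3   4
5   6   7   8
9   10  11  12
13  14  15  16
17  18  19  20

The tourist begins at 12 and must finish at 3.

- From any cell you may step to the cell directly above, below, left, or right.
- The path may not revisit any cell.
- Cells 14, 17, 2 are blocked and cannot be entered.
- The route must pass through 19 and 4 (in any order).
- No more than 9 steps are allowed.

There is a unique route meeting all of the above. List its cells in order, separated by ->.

The 9-move cap with required stops at 19, 4 leaves no slack for detours.
Route from 12: down 2 to 20, left 1 to 19, up 3 to 7, right 1 to 8, up 1 to 4, left 1 to 3 — 9 moves in all.
Check: all required cells visited; 9 ≤ 9 moves.

12 -> 16 -> 20 -> 19 -> 15 -> 11 -> 7 -> 8 -> 4 -> 3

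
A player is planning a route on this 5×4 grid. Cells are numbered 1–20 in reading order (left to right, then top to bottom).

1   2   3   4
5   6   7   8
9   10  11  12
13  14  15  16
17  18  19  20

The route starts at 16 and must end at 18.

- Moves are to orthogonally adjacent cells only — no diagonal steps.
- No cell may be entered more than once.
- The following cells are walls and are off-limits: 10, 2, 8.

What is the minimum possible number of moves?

3

The Manhattan distance from 16 to 18 is |4−5| + |4−2| = 3, so at least 3 moves are needed.
A route of 3 moves achieves this: 16 → 20 → 19 → 18.
Since 3 matches the lower bound, it is optimal.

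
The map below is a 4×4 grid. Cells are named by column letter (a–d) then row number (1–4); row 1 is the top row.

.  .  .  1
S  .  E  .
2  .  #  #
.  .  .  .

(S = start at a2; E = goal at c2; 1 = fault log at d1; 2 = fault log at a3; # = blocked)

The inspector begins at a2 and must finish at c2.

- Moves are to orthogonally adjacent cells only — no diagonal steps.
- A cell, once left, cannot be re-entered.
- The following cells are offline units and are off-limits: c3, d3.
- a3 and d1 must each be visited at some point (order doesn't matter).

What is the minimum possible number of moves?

8

Any route passes through a3 and d1 in some order between a2 and c2. Summing Manhattan distances along each leg and taking the cheapest ordering (a2 → a3 → d1 → c2) gives a lower bound of 1 + 5 + 2 = 8 moves.
A route of 8 moves achieves this: a2 → a3 → b3 → b2 → b1 → c1 → d1 → d2 → c2.
Since 8 matches the lower bound, it is optimal.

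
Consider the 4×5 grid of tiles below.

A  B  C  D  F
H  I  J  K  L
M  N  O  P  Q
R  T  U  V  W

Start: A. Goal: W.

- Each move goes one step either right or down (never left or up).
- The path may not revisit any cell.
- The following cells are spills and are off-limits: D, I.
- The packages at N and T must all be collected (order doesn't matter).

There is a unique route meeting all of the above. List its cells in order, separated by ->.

Moves only go right or down, so the column and row indices never decrease.
Route from A: 2× down (reaching M), right to N, down to T, 3× right (reaching W) — 7 moves in all.
Check: all required cells visited.

A -> H -> M -> N -> T -> U -> V -> W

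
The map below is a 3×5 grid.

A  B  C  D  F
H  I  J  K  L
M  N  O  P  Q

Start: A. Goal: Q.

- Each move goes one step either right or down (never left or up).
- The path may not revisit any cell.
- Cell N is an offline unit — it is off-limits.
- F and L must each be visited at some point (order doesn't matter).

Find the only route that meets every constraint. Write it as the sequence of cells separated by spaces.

A B C D F L Q

Moves only go right or down, so the column and row indices never decrease.
Route from A: right 4 to F, down 2 to Q — 6 moves in all.
Check: all required cells visited.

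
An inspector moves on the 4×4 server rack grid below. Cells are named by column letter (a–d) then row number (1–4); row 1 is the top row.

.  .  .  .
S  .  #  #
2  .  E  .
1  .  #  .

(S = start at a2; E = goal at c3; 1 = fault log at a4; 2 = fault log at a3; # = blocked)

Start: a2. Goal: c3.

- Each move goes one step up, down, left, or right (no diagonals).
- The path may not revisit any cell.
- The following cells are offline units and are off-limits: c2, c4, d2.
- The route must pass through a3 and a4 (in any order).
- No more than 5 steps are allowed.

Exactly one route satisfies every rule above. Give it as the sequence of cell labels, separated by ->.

Any route must reach a3 and a4 and still end at c3 within 5 moves, so the order of the required stops is forced.
Route from a2: 2× down (reaching a4), right to b4, up to b3, right to c3 — 5 moves in all.
Check: all required cells visited; 5 ≤ 5 moves.

a2 -> a3 -> a4 -> b4 -> b3 -> c3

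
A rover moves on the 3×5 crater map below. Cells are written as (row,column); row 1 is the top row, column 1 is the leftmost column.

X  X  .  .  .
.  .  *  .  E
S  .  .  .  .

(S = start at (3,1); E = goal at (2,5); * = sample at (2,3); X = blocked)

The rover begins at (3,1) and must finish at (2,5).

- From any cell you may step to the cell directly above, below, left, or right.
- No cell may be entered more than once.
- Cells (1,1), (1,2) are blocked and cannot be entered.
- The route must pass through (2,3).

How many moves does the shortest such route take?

Any route passes through (2,3) somewhere between (3,1) and (2,5). Summing Manhattan distances along the two legs ((3,1) → (2,3) → (2,5)) gives a lower bound of 3 + 2 = 5 moves.
A route of 5 moves achieves this: (3,1) → (2,1) → (2,2) → (2,3) → (2,4) → (2,5).
Since 5 matches the lower bound, it is optimal.

5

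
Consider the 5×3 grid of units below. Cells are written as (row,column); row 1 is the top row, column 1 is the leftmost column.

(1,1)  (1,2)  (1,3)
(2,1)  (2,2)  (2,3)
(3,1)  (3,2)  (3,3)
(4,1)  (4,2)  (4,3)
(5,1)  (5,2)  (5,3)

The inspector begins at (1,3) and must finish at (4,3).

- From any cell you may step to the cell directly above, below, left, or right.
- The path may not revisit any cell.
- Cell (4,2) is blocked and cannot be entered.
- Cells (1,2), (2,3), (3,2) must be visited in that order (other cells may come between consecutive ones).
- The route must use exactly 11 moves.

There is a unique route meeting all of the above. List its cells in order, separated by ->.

(1,3) -> (1,2) -> (2,2) -> (2,3) -> (3,3) -> (3,2) -> (3,1) -> (4,1) -> (5,1) -> (5,2) -> (5,3) -> (4,3)

The waypoints must appear in the order (1,2), (2,3), (3,2), with no cell reused.
Route from (1,3): left 1 to (1,2), down 1 to (2,2), right 1 to (2,3), down 1 to (3,3), left 2 to (3,1), down 2 to (5,1), right 2 to (5,3), up 1 to (4,3) — 11 moves in all.
Check: order respected ((1,2) at step 1, (2,3) at step 3, (3,2) at step 5); 11 moves as required.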